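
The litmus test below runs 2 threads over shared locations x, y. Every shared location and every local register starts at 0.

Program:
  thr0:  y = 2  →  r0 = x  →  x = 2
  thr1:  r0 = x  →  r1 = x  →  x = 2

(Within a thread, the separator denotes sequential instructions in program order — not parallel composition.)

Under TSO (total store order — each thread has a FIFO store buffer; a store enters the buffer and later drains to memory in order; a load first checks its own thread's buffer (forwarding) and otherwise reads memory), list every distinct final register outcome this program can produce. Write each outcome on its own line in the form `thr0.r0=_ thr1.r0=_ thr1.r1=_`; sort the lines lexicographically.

thr0.r0=0 thr1.r0=0 thr1.r1=0
thr0.r0=0 thr1.r0=0 thr1.r1=2
thr0.r0=0 thr1.r0=2 thr1.r1=2
thr0.r0=2 thr1.r0=0 thr1.r1=0

outcome vector order: (thr0.r0,thr1.r0,thr1.r1)
|TSO outcomes| = 4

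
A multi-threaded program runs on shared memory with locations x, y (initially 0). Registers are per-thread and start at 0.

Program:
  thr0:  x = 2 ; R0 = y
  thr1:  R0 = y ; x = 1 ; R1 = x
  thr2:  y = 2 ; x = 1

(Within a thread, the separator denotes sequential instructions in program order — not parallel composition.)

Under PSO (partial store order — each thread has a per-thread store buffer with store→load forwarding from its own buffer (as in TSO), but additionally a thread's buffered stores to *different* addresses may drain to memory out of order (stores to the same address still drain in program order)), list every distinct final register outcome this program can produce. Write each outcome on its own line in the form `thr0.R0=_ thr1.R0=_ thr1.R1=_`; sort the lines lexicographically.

outcome vector order: (thr0.R0,thr1.R0,thr1.R1)
|PSO outcomes| = 8

thr0.R0=0 thr1.R0=0 thr1.R1=1
thr0.R0=0 thr1.R0=0 thr1.R1=2
thr0.R0=0 thr1.R0=2 thr1.R1=1
thr0.R0=0 thr1.R0=2 thr1.R1=2
thr0.R0=2 thr1.R0=0 thr1.R1=1
thr0.R0=2 thr1.R0=0 thr1.R1=2
thr0.R0=2 thr1.R0=2 thr1.R1=1
thr0.R0=2 thr1.R0=2 thr1.R1=2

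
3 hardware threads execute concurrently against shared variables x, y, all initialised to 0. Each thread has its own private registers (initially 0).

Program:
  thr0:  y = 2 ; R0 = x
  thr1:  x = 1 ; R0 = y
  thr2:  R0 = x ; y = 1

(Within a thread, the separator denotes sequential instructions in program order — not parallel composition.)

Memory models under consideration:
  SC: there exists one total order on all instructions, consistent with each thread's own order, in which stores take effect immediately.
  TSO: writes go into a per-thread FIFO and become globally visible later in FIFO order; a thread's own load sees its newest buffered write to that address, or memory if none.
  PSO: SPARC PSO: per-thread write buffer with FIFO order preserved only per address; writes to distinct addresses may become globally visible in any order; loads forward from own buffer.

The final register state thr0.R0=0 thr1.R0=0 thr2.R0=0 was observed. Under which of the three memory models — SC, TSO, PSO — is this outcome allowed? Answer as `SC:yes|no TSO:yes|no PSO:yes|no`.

outcome vector order: (thr0.R0,thr1.R0,thr2.R0)
SC (10): <0 1 0>, <0 1 1>, <0 2 0>, <0 2 1>, <1 0 0>, <1 0 1>, <1 1 0>, <1 1 1>, <1 2 0>, <1 2 1>
TSO (12): <0 0 0>, <0 0 1>, <0 1 0>, <0 1 1>, <0 2 0>, <0 2 1>, <1 0 0>, <1 0 1>, <1 1 0>, <1 1 1>, <1 2 0>, <1 2 1>
PSO (12): <0 0 0>, <0 0 1>, <0 1 0>, <0 1 1>, <0 2 0>, <0 2 1>, <1 0 0>, <1 0 1>, <1 1 0>, <1 1 1>, <1 2 0>, <1 2 1>
target <0 0 0> ∈ {TSO,PSO}

SC:no TSO:yes PSO:yes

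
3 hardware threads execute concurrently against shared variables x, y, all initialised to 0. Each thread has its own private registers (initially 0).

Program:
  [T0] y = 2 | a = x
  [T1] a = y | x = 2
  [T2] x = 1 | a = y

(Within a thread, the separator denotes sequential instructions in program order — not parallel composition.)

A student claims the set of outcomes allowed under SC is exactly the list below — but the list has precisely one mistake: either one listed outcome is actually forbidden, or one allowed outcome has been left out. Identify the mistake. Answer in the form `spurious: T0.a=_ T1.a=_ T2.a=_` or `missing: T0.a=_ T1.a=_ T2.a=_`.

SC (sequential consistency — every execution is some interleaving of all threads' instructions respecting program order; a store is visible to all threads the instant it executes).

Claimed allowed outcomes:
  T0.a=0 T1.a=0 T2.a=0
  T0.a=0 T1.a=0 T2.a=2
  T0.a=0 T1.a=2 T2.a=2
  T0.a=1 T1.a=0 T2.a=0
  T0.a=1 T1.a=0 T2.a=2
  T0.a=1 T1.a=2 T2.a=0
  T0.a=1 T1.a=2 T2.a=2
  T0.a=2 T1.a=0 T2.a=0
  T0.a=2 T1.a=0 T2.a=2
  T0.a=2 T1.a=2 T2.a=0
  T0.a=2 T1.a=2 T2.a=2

spurious: T0.a=0 T1.a=0 T2.a=0

outcome vector order: (T0.a,T1.a,T2.a)
SC: 10 outcomes — {(0,0,2), (0,2,2), (1,0,0), (1,0,2), (1,2,0), (1,2,2), (2,0,0), (2,0,2), (2,2,0), (2,2,2)}
claimed∖SC = {(0,0,0)}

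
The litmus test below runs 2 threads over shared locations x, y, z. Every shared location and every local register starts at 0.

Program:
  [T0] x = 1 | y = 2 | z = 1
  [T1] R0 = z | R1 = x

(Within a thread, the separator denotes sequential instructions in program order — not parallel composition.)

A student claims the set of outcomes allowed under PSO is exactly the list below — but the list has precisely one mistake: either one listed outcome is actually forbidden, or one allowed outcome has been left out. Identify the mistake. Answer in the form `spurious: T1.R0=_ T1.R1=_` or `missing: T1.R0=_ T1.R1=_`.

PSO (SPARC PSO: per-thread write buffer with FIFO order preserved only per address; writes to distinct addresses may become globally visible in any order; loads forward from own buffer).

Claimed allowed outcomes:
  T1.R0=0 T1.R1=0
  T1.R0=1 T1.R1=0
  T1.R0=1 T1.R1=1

outcome vector order: (T1.R0,T1.R1)
PSO (4): 00, 01, 10, 11
PSO∖claimed = {01}

missing: T1.R0=0 T1.R1=1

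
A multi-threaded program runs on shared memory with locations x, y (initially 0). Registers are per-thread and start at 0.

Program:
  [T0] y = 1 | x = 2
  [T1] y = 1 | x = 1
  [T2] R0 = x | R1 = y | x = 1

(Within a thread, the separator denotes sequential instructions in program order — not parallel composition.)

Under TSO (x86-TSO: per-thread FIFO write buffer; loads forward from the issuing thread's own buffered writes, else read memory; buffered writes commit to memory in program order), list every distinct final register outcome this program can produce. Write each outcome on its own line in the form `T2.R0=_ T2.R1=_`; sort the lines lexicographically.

T2.R0=0 T2.R1=0
T2.R0=0 T2.R1=1
T2.R0=1 T2.R1=1
T2.R0=2 T2.R1=1

outcome vector order: (T2.R0,T2.R1)
|TSO outcomes| = 4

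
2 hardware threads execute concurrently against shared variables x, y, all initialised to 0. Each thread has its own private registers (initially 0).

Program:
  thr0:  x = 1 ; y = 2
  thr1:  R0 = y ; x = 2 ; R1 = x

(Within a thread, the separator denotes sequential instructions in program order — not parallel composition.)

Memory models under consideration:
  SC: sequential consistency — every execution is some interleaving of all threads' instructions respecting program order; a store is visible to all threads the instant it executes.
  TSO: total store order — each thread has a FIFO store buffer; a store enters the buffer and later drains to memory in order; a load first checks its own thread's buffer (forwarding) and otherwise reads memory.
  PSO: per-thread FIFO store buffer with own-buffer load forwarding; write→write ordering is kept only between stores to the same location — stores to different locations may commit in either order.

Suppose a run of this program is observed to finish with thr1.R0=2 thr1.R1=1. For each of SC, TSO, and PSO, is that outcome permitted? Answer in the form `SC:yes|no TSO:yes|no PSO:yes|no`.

SC:no TSO:no PSO:yes

outcome vector order: (thr1.R0,thr1.R1)
SC: 3 outcomes — {(0,1) (0,2) (2,2)}
TSO: 3 outcomes — {(0,1) (0,2) (2,2)}
PSO: 4 outcomes — {(0,1) (0,2) (2,1) (2,2)}
target (2,1) ∈ {PSO}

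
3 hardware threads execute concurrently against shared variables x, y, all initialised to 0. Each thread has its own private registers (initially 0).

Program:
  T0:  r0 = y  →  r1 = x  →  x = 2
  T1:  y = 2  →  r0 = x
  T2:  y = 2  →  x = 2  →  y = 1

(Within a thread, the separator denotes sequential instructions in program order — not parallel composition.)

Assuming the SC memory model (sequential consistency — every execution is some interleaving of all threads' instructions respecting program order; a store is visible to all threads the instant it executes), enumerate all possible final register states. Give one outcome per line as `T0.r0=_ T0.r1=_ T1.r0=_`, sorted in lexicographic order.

T0.r0=0 T0.r1=0 T1.r0=0
T0.r0=0 T0.r1=0 T1.r0=2
T0.r0=0 T0.r1=2 T1.r0=0
T0.r0=0 T0.r1=2 T1.r0=2
T0.r0=1 T0.r1=2 T1.r0=0
T0.r0=1 T0.r1=2 T1.r0=2
T0.r0=2 T0.r1=0 T1.r0=0
T0.r0=2 T0.r1=0 T1.r0=2
T0.r0=2 T0.r1=2 T1.r0=0
T0.r0=2 T0.r1=2 T1.r0=2

outcome vector order: (T0.r0,T0.r1,T1.r0)
|SC outcomes| = 10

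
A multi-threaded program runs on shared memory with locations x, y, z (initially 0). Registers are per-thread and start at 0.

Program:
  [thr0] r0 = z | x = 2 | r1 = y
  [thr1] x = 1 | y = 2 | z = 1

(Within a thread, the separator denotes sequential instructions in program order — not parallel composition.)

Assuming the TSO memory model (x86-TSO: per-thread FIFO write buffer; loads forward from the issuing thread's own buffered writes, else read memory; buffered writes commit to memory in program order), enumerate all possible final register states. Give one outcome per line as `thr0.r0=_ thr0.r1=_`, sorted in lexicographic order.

outcome vector order: (thr0.r0,thr0.r1)
|TSO outcomes| = 3

thr0.r0=0 thr0.r1=0
thr0.r0=0 thr0.r1=2
thr0.r0=1 thr0.r1=2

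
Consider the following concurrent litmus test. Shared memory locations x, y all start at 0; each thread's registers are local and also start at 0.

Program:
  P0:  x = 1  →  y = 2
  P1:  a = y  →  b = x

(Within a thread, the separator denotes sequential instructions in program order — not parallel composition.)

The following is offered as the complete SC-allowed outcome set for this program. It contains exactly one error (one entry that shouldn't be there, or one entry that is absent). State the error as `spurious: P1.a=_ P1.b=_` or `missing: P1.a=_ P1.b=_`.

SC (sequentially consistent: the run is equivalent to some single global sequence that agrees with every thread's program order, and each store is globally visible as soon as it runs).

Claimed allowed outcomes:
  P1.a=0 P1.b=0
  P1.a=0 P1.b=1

outcome vector order: (P1.a,P1.b)
under SC → <0 0> <0 1> <2 1>
SC∖claimed = {<2 1>}

missing: P1.a=2 P1.b=1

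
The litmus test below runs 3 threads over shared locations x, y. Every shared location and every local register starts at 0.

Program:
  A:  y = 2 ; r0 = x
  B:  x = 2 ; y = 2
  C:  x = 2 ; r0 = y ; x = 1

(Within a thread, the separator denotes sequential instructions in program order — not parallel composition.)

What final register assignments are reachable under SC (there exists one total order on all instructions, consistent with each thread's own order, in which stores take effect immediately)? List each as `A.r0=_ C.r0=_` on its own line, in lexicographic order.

A.r0=0 C.r0=2
A.r0=1 C.r0=0
A.r0=1 C.r0=2
A.r0=2 C.r0=0
A.r0=2 C.r0=2

outcome vector order: (A.r0,C.r0)
|SC outcomes| = 5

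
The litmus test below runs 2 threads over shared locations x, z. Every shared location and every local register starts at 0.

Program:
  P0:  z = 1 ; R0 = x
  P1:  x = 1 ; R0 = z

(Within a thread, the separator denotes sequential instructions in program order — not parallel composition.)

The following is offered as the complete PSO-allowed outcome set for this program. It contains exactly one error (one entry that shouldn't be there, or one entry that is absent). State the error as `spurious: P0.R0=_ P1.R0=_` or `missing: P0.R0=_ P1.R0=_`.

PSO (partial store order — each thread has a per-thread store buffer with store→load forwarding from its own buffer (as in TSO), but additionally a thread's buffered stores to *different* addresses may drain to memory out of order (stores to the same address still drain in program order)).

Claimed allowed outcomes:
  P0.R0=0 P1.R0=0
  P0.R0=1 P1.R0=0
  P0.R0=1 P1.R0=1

outcome vector order: (P0.R0,P1.R0)
PSO (4): (0,0) (0,1) (1,0) (1,1)
PSO∖claimed = {(0,1)}

missing: P0.R0=0 P1.R0=1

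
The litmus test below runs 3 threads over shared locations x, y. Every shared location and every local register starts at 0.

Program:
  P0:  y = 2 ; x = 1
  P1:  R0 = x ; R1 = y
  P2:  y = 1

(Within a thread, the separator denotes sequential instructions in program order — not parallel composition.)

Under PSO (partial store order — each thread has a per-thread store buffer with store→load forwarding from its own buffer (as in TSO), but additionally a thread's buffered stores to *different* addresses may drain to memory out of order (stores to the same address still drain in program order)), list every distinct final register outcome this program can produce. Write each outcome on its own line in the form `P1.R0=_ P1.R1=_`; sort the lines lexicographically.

outcome vector order: (P1.R0,P1.R1)
|PSO outcomes| = 6

P1.R0=0 P1.R1=0
P1.R0=0 P1.R1=1
P1.R0=0 P1.R1=2
P1.R0=1 P1.R1=0
P1.R0=1 P1.R1=1
P1.R0=1 P1.R1=2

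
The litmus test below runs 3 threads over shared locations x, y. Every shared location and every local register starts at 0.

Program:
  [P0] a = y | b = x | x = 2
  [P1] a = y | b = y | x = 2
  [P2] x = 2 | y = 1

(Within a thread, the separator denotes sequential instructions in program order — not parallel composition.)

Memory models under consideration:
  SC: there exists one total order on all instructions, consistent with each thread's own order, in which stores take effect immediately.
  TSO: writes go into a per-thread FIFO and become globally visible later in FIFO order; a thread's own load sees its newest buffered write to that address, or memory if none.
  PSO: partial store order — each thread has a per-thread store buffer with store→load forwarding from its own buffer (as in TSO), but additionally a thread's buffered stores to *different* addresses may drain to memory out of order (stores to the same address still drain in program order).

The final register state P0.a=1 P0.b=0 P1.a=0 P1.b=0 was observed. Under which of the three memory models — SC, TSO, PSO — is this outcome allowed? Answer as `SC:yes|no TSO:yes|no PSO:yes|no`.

outcome vector order: (P0.a,P0.b,P1.a,P1.b)
SC: 9 outcomes — {0/0/0/0 0/0/0/1 0/0/1/1 0/2/0/0 0/2/0/1 0/2/1/1 1/2/0/0 1/2/0/1 1/2/1/1}
TSO: 9 outcomes — {0/0/0/0 0/0/0/1 0/0/1/1 0/2/0/0 0/2/0/1 0/2/1/1 1/2/0/0 1/2/0/1 1/2/1/1}
PSO: 12 outcomes — {0/0/0/0 0/0/0/1 0/0/1/1 0/2/0/0 0/2/0/1 0/2/1/1 1/0/0/0 1/0/0/1 1/0/1/1 1/2/0/0 1/2/0/1 1/2/1/1}
target 1/0/0/0 ∈ {PSO}

SC:no TSO:no PSO:yes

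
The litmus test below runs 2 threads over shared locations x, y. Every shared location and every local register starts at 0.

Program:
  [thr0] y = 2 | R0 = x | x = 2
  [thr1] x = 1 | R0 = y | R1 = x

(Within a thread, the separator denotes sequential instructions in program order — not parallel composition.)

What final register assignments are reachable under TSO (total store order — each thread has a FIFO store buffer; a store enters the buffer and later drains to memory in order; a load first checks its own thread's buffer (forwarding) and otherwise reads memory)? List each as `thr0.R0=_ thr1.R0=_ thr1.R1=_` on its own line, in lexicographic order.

outcome vector order: (thr0.R0,thr1.R0,thr1.R1)
|TSO outcomes| = 8

thr0.R0=0 thr1.R0=0 thr1.R1=1
thr0.R0=0 thr1.R0=0 thr1.R1=2
thr0.R0=0 thr1.R0=2 thr1.R1=1
thr0.R0=0 thr1.R0=2 thr1.R1=2
thr0.R0=1 thr1.R0=0 thr1.R1=1
thr0.R0=1 thr1.R0=0 thr1.R1=2
thr0.R0=1 thr1.R0=2 thr1.R1=1
thr0.R0=1 thr1.R0=2 thr1.R1=2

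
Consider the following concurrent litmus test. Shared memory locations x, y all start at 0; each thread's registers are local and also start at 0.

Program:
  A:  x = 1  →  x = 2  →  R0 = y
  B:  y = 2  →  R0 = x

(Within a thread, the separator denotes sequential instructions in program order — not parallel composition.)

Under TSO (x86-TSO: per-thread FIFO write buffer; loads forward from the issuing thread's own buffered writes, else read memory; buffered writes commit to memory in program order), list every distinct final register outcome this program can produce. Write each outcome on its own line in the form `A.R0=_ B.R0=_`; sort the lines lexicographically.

A.R0=0 B.R0=0
A.R0=0 B.R0=1
A.R0=0 B.R0=2
A.R0=2 B.R0=0
A.R0=2 B.R0=1
A.R0=2 B.R0=2

outcome vector order: (A.R0,B.R0)
|TSO outcomes| = 6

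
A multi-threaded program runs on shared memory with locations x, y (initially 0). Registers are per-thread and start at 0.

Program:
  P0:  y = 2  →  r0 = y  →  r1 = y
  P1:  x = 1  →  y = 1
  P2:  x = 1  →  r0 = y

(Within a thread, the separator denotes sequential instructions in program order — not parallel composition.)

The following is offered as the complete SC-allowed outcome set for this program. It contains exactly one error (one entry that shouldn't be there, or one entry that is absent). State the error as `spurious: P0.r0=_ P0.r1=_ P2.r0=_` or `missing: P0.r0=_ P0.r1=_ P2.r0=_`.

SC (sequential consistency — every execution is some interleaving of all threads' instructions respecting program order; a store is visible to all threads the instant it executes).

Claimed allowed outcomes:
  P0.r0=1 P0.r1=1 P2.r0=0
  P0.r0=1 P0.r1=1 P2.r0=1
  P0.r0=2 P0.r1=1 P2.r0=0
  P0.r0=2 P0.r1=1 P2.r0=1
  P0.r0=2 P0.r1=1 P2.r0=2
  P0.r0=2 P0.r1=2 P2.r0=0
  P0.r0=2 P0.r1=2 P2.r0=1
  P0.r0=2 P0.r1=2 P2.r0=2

outcome vector order: (P0.r0,P0.r1,P2.r0)
SC (9): <1 1 0> <1 1 1> <1 1 2> <2 1 0> <2 1 1> <2 1 2> <2 2 0> <2 2 1> <2 2 2>
SC∖claimed = {<1 1 2>}

missing: P0.r0=1 P0.r1=1 P2.r0=2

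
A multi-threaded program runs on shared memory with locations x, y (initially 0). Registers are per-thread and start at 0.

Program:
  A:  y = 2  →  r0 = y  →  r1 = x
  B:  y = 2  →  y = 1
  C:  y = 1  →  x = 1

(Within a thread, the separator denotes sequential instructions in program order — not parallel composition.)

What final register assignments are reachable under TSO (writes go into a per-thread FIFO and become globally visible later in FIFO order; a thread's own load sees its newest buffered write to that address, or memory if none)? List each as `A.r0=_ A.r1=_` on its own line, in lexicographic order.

A.r0=1 A.r1=0
A.r0=1 A.r1=1
A.r0=2 A.r1=0
A.r0=2 A.r1=1

outcome vector order: (A.r0,A.r1)
|TSO outcomes| = 4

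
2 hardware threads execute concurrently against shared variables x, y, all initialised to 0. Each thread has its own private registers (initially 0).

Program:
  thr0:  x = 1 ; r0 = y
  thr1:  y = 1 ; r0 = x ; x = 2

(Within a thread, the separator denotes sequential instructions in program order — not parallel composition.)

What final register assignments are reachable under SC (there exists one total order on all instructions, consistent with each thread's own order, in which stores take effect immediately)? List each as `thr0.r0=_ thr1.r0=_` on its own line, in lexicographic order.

outcome vector order: (thr0.r0,thr1.r0)
|SC outcomes| = 3

thr0.r0=0 thr1.r0=1
thr0.r0=1 thr1.r0=0
thr0.r0=1 thr1.r0=1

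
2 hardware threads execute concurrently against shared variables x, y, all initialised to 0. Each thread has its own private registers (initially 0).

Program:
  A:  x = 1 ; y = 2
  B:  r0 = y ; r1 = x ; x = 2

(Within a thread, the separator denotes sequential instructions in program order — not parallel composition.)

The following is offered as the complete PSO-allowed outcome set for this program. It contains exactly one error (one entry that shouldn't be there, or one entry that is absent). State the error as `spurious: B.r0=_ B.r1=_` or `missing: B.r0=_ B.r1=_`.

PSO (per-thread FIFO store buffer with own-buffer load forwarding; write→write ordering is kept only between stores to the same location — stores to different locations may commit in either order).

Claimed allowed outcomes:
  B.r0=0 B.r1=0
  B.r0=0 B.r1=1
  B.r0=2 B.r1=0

outcome vector order: (B.r0,B.r1)
under PSO → 00, 01, 20, 21
PSO∖claimed = {21}

missing: B.r0=2 B.r1=1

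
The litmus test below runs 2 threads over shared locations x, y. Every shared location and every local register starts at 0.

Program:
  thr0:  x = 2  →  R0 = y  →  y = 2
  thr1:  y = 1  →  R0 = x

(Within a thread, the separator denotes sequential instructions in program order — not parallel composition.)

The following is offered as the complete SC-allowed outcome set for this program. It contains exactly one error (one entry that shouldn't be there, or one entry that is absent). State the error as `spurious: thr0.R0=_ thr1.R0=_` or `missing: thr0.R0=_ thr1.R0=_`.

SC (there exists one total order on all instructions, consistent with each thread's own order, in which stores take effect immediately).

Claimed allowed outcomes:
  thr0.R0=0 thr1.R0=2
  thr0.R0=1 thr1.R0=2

outcome vector order: (thr0.R0,thr1.R0)
SC (3): 02 10 12
SC∖claimed = {10}

missing: thr0.R0=1 thr1.R0=0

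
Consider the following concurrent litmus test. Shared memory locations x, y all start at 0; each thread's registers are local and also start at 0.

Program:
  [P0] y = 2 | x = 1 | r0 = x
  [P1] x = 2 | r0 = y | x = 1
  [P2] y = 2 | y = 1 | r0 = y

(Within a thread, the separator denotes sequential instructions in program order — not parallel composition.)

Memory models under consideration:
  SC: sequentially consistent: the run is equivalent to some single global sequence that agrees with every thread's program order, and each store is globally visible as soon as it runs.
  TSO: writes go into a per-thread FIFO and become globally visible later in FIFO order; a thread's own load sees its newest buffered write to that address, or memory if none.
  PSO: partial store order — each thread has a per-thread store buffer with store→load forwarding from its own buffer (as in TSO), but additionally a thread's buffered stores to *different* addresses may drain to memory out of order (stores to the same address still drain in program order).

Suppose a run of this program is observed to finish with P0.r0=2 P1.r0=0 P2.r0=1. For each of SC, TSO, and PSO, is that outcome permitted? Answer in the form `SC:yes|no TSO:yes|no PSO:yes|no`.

outcome vector order: (P0.r0,P1.r0,P2.r0)
under SC → 1/0/1 1/0/2 1/1/1 1/1/2 1/2/1 1/2/2 2/1/1 2/2/1 2/2/2
under TSO → 1/0/1 1/0/2 1/1/1 1/1/2 1/2/1 1/2/2 2/0/1 2/0/2 2/1/1 2/1/2 2/2/1 2/2/2
under PSO → 1/0/1 1/0/2 1/1/1 1/1/2 1/2/1 1/2/2 2/0/1 2/0/2 2/1/1 2/1/2 2/2/1 2/2/2
target 2/0/1 ∈ {TSO,PSO}

SC:no TSO:yes PSO:yes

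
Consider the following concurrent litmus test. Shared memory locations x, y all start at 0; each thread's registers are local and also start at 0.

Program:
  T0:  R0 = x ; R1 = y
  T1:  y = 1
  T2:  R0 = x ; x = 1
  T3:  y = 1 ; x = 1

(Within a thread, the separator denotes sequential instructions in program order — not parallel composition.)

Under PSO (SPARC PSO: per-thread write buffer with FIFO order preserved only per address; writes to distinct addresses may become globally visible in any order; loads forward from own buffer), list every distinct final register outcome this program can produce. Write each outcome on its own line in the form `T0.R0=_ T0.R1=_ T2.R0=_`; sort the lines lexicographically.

outcome vector order: (T0.R0,T0.R1,T2.R0)
|PSO outcomes| = 8

T0.R0=0 T0.R1=0 T2.R0=0
T0.R0=0 T0.R1=0 T2.R0=1
T0.R0=0 T0.R1=1 T2.R0=0
T0.R0=0 T0.R1=1 T2.R0=1
T0.R0=1 T0.R1=0 T2.R0=0
T0.R0=1 T0.R1=0 T2.R0=1
T0.R0=1 T0.R1=1 T2.R0=0
T0.R0=1 T0.R1=1 T2.R0=1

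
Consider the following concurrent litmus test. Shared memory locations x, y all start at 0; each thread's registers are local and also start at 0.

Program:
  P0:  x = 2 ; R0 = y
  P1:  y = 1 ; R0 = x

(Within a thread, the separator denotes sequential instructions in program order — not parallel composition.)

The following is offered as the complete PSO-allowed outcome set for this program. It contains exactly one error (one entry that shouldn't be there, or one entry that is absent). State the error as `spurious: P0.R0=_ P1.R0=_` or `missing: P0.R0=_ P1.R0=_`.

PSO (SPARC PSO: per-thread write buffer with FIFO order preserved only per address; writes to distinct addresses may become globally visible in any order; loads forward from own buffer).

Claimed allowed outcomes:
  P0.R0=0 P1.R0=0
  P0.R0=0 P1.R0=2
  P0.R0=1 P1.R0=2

outcome vector order: (P0.R0,P1.R0)
under PSO → <0 0>, <0 2>, <1 0>, <1 2>
PSO∖claimed = {<1 0>}

missing: P0.R0=1 P1.R0=0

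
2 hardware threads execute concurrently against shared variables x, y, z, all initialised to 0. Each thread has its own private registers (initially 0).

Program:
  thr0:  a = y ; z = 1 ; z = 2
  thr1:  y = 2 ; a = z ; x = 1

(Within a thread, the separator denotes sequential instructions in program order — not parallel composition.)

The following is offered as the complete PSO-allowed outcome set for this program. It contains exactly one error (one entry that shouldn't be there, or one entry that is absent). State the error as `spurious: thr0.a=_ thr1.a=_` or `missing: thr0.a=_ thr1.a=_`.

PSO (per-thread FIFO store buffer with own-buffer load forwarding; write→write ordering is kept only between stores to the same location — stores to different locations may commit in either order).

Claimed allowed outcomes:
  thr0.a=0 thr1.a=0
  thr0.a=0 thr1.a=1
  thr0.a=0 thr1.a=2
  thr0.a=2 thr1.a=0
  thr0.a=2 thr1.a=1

outcome vector order: (thr0.a,thr1.a)
[PSO] allowed = {00 01 02 20 21 22}
PSO∖claimed = {22}

missing: thr0.a=2 thr1.a=2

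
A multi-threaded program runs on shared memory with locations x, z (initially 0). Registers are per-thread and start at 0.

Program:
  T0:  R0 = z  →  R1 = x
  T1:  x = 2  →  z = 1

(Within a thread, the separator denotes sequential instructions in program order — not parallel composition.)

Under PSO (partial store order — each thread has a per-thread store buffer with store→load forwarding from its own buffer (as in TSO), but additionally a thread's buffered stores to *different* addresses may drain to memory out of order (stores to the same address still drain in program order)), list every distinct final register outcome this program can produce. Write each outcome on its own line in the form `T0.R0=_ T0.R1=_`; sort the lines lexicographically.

outcome vector order: (T0.R0,T0.R1)
|PSO outcomes| = 4

T0.R0=0 T0.R1=0
T0.R0=0 T0.R1=2
T0.R0=1 T0.R1=0
T0.R0=1 T0.R1=2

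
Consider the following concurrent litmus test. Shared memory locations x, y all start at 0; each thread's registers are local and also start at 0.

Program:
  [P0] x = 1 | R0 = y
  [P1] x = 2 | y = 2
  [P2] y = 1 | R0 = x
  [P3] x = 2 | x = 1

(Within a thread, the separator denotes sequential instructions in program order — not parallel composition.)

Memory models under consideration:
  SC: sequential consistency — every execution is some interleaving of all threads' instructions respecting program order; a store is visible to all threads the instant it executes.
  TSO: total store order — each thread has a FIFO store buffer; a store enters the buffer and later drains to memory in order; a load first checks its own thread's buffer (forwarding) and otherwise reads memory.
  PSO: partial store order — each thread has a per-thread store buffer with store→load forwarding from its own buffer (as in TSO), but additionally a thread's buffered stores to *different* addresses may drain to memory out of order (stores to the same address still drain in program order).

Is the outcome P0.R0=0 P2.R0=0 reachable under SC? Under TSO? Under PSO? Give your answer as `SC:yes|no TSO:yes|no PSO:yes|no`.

outcome vector order: (P0.R0,P2.R0)
SC (8): 01 02 10 11 12 20 21 22
TSO (9): 00 01 02 10 11 12 20 21 22
PSO (9): 00 01 02 10 11 12 20 21 22
target 00 ∈ {TSO,PSO}

SC:no TSO:yes PSO:yes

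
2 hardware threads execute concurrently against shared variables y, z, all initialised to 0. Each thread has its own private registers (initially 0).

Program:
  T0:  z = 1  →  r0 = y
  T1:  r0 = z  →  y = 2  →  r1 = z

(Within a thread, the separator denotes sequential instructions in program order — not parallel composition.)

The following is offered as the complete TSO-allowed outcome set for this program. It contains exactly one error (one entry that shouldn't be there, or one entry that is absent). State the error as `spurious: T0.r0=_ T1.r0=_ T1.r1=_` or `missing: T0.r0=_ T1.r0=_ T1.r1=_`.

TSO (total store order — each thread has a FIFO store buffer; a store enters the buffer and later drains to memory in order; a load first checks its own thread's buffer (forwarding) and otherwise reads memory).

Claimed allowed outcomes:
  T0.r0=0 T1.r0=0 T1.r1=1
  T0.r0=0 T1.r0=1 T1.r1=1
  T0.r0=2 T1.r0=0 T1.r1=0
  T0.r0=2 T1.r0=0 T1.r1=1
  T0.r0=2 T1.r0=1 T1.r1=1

outcome vector order: (T0.r0,T1.r0,T1.r1)
under TSO → 000 001 011 200 201 211
TSO∖claimed = {000}

missing: T0.r0=0 T1.r0=0 T1.r1=0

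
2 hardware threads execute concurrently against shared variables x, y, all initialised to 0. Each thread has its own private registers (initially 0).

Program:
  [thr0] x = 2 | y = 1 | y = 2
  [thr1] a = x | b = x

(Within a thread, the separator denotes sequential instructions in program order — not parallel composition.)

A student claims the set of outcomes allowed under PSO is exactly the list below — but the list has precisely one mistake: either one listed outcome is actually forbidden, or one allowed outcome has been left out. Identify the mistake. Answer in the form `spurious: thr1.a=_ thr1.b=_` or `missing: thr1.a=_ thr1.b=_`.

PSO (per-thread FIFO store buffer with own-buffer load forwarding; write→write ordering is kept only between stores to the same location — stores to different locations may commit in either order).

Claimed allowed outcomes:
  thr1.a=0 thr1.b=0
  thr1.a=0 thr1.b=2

missing: thr1.a=2 thr1.b=2

outcome vector order: (thr1.a,thr1.b)
under PSO → <0 0>; <0 2>; <2 2>
PSO∖claimed = {<2 2>}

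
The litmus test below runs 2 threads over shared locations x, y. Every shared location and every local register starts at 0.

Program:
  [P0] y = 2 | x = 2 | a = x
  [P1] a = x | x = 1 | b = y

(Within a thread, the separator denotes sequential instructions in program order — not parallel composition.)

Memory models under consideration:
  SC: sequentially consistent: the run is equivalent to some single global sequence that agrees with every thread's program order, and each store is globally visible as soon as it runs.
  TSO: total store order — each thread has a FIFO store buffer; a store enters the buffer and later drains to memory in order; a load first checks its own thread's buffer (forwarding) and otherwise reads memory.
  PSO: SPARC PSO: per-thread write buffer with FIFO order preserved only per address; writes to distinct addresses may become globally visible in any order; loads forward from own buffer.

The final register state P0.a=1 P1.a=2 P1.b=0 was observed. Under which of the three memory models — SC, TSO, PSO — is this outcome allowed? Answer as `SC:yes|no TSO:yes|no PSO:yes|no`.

outcome vector order: (P0.a,P1.a,P1.b)
SC (5): <1 0 2>, <1 2 2>, <2 0 0>, <2 0 2>, <2 2 2>
TSO (6): <1 0 0>, <1 0 2>, <1 2 2>, <2 0 0>, <2 0 2>, <2 2 2>
PSO (8): <1 0 0>, <1 0 2>, <1 2 0>, <1 2 2>, <2 0 0>, <2 0 2>, <2 2 0>, <2 2 2>
target <1 2 0> ∈ {PSO}

SC:no TSO:no PSO:yes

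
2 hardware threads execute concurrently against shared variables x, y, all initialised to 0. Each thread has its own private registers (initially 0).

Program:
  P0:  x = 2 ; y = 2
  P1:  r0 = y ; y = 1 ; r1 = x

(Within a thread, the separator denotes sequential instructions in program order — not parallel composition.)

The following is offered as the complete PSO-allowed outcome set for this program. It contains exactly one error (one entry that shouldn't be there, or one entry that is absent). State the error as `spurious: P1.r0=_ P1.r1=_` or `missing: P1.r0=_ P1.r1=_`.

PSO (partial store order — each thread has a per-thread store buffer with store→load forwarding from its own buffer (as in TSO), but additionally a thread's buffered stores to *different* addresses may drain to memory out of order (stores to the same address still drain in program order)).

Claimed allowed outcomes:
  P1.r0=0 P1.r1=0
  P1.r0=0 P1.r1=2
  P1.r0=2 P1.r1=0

outcome vector order: (P1.r0,P1.r1)
[PSO] allowed = {0/0, 0/2, 2/0, 2/2}
PSO∖claimed = {2/2}

missing: P1.r0=2 P1.r1=2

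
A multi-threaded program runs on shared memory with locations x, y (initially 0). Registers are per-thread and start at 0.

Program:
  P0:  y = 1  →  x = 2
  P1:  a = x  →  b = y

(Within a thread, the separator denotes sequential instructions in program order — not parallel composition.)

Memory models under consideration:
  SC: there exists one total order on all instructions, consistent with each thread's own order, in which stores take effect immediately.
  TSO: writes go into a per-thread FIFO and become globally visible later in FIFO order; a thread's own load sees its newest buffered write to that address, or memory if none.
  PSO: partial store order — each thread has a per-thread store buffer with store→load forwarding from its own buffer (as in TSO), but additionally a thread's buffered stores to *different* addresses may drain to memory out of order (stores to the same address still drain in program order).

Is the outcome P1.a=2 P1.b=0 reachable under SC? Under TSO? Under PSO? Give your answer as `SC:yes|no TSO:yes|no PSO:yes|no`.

SC:no TSO:no PSO:yes

outcome vector order: (P1.a,P1.b)
[SC] allowed = {0/0, 0/1, 2/1}
[TSO] allowed = {0/0, 0/1, 2/1}
[PSO] allowed = {0/0, 0/1, 2/0, 2/1}
target 2/0 ∈ {PSO}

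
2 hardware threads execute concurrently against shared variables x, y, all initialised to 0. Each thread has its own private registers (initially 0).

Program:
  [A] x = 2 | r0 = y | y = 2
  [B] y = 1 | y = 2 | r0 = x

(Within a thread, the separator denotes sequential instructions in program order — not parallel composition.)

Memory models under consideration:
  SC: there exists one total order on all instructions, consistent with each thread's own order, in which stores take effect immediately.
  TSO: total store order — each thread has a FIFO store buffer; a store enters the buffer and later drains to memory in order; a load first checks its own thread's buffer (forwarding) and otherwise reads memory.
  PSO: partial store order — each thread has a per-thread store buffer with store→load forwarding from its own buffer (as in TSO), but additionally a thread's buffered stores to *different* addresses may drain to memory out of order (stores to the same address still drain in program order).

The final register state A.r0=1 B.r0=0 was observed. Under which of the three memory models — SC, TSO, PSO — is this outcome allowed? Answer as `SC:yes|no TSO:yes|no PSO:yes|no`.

outcome vector order: (A.r0,B.r0)
under SC → <0 2>; <1 2>; <2 0>; <2 2>
under TSO → <0 0>; <0 2>; <1 0>; <1 2>; <2 0>; <2 2>
under PSO → <0 0>; <0 2>; <1 0>; <1 2>; <2 0>; <2 2>
target <1 0> ∈ {TSO,PSO}

SC:no TSO:yes PSO:yes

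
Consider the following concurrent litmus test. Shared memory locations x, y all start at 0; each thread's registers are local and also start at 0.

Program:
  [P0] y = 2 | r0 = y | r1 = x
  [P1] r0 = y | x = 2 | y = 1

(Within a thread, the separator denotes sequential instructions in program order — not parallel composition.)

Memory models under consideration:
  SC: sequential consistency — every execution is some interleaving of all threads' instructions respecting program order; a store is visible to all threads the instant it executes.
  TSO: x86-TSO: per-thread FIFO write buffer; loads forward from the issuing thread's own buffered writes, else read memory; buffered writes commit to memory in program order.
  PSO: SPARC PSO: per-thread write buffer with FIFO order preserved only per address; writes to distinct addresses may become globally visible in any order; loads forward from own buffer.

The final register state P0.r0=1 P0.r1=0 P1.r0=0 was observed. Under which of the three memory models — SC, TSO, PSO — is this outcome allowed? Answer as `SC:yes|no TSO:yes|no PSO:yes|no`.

SC:no TSO:no PSO:yes

outcome vector order: (P0.r0,P0.r1,P1.r0)
SC: 6 outcomes — {120; 122; 200; 202; 220; 222}
TSO: 6 outcomes — {120; 122; 200; 202; 220; 222}
PSO: 8 outcomes — {100; 102; 120; 122; 200; 202; 220; 222}
target 100 ∈ {PSO}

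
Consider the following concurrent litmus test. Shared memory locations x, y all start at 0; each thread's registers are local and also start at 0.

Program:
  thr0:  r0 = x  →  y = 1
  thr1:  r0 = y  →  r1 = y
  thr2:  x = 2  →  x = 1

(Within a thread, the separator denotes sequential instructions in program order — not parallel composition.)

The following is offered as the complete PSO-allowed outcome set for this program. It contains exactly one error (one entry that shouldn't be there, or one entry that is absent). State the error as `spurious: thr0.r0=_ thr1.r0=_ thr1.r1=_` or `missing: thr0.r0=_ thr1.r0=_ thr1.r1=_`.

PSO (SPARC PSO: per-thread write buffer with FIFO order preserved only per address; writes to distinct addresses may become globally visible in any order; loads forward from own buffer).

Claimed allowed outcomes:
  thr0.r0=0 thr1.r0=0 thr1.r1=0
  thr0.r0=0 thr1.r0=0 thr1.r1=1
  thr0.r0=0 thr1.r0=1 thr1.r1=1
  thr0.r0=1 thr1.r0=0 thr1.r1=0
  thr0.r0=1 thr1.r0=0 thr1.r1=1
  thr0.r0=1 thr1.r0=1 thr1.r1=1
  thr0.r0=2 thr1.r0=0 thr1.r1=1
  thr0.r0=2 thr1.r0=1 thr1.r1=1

missing: thr0.r0=2 thr1.r0=0 thr1.r1=0

outcome vector order: (thr0.r0,thr1.r0,thr1.r1)
[PSO] allowed = {0/0/0; 0/0/1; 0/1/1; 1/0/0; 1/0/1; 1/1/1; 2/0/0; 2/0/1; 2/1/1}
PSO∖claimed = {2/0/0}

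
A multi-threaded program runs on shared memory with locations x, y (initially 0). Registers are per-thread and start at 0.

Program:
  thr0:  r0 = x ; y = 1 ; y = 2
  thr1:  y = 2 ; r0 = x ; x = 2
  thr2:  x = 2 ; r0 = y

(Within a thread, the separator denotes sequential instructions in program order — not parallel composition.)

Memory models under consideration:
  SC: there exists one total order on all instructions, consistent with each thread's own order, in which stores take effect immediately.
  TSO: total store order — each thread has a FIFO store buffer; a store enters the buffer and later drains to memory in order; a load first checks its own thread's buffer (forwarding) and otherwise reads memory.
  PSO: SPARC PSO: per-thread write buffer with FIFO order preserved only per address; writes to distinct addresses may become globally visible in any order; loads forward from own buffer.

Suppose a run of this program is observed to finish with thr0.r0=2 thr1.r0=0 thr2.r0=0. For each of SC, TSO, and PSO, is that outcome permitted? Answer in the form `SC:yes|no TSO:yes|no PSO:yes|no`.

outcome vector order: (thr0.r0,thr1.r0,thr2.r0)
SC (10): 001, 002, 020, 021, 022, 201, 202, 220, 221, 222
TSO (12): 000, 001, 002, 020, 021, 022, 200, 201, 202, 220, 221, 222
PSO (12): 000, 001, 002, 020, 021, 022, 200, 201, 202, 220, 221, 222
target 200 ∈ {TSO,PSO}

SC:no TSO:yes PSO:yes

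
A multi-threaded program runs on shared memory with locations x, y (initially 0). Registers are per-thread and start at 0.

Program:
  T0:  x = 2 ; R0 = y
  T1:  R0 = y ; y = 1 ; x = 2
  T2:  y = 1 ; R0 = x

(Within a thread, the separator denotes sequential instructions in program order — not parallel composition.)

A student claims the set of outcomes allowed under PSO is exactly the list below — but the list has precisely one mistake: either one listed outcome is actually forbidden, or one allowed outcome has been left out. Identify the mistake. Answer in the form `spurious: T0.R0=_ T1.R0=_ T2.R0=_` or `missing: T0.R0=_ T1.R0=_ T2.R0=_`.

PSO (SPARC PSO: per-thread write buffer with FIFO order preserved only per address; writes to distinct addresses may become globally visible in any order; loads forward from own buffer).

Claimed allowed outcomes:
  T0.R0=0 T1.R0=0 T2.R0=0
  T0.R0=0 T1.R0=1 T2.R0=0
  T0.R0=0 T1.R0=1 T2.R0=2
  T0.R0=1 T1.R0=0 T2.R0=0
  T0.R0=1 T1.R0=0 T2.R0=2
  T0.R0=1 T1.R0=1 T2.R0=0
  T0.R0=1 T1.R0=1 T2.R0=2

outcome vector order: (T0.R0,T1.R0,T2.R0)
under PSO → 0/0/0, 0/0/2, 0/1/0, 0/1/2, 1/0/0, 1/0/2, 1/1/0, 1/1/2
PSO∖claimed = {0/0/2}

missing: T0.R0=0 T1.R0=0 T2.R0=2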